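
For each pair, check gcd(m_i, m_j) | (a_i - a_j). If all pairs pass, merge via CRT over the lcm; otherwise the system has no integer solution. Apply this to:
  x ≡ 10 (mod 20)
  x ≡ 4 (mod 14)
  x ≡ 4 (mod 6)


Moduli 20, 14, 6 are not pairwise coprime, so CRT works modulo lcm(m_i) when all pairwise compatibility conditions hold.
Pairwise compatibility: gcd(m_i, m_j) must divide a_i - a_j for every pair.
Merge one congruence at a time:
  Start: x ≡ 10 (mod 20).
  Combine with x ≡ 4 (mod 14): gcd(20, 14) = 2; 4 - 10 = -6, which IS divisible by 2, so compatible.
    Write x = 10 + 20·t and substitute into x ≡ 4 (mod 14): 20·t ≡ 4 − 10 = -6 (mod 14).
    Divide the congruence (and modulus) by g = 2: 10·t ≡ -3 (mod 7).
    Reduce coefficients mod 7: 3·t ≡ 4 (mod 7).
    The inverse of 3 mod 7 is 5 (since 3·5 = 15 = 2·7 + 1), so t ≡ 5·4 = 20 ≡ 6 (mod 7).
    Then x = 10 + 20·6 = 130, valid modulo lcm(20, 14) = 140: x ≡ 130 (mod 140).
  Combine with x ≡ 4 (mod 6): gcd(140, 6) = 2; 4 - 130 = -126, which IS divisible by 2, so compatible.
    Write x = 130 + 140·t and substitute into x ≡ 4 (mod 6): 140·t ≡ 4 − 130 = -126 (mod 6).
    Divide the congruence (and modulus) by g = 2: 70·t ≡ -63 (mod 3).
    Reduce coefficients mod 3: 1·t ≡ 0 (mod 3).
    So t ≡ 0 (mod 3).
    Then x = 130 + 140·0 = 130, valid modulo lcm(140, 6) = 420: x ≡ 130 (mod 420).
Verify: 130 mod 20 = 10, 130 mod 14 = 4, 130 mod 6 = 4.

x ≡ 130 (mod 420).


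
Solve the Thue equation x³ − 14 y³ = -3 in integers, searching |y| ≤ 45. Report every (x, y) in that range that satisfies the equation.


The equation is x³ - 14y³ = -3. For fixed y, x³ = 14·y³ − 3, so a solution requires the RHS to be a perfect cube.
Strategy: iterate y from -45 to 45, compute RHS = 14·y³ − 3, and check whether it is a (positive or negative) perfect cube.
Check small values of y:
  y = 0: RHS = -3 is not a perfect cube.
  y = 1: RHS = 11 is not a perfect cube.
  y = -1: RHS = -17 is not a perfect cube.
  y = 2: RHS = 109 is not a perfect cube.
  y = -2: RHS = -115 is not a perfect cube.
  y = 3: RHS = 375 is not a perfect cube.
  y = -3: RHS = -381 is not a perfect cube.
Continuing the search up to |y| = 45 finds no solutions either.
No (x, y) in the scanned range satisfies the equation.

No integer solutions with |y| ≤ 45.


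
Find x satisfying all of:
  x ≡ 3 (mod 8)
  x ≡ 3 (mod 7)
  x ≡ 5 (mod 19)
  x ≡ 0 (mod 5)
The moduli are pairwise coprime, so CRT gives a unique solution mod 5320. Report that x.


Product of moduli M = 8 · 7 · 19 · 5 = 5320.
Merge one congruence at a time:
  Start: x ≡ 3 (mod 8).
  Combine with x ≡ 3 (mod 7); new modulus lcm = 56.
    Write x = 3 + 8·t and substitute into x ≡ 3 (mod 7): 8·t ≡ 3 − 3 = 0 (mod 7).
    Reduce coefficients mod 7: 1·t ≡ 0 (mod 7).
    So t ≡ 0 (mod 7).
    Then x = 3 + 8·0 = 3, valid modulo lcm(8, 7) = 56: x ≡ 3 (mod 56).
  Combine with x ≡ 5 (mod 19); new modulus lcm = 1064.
    Write x = 3 + 56·t and substitute into x ≡ 5 (mod 19): 56·t ≡ 5 − 3 = 2 (mod 19).
    Reduce coefficients mod 19: 18·t ≡ 2 (mod 19).
    The inverse of 18 mod 19 is 18 (since 18·18 = 324 = 17·19 + 1), so t ≡ 18·2 = 36 ≡ 17 (mod 19).
    Then x = 3 + 56·17 = 955, valid modulo lcm(56, 19) = 1064: x ≡ 955 (mod 1064).
  Combine with x ≡ 0 (mod 5); new modulus lcm = 5320.
    Write x = 955 + 1064·t and substitute into x ≡ 0 (mod 5): 1064·t ≡ 0 − 955 = -955 (mod 5).
    Reduce coefficients mod 5: 4·t ≡ 0 (mod 5).
    The inverse of 4 mod 5 is 4 (since 4·4 = 16 = 3·5 + 1), so t ≡ 4·0 = 0 ≡ 0 (mod 5).
    Then x = 955 + 1064·0 = 955, valid modulo lcm(1064, 5) = 5320: x ≡ 955 (mod 5320).
Verify against each original: 955 mod 8 = 3, 955 mod 7 = 3, 955 mod 19 = 5, 955 mod 5 = 0.

x ≡ 955 (mod 5320).


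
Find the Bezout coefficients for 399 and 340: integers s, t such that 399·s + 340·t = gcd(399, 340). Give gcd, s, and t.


Euclidean algorithm on (399, 340) — divide until remainder is 0:
  399 = 1 · 340 + 59
  340 = 5 · 59 + 45
  59 = 1 · 45 + 14
  45 = 3 · 14 + 3
  14 = 4 · 3 + 2
  3 = 1 · 2 + 1
  2 = 2 · 1 + 0
gcd(399, 340) = 1.
Track Bezout coefficients alongside the remainders: start with r₀ = 399 = a·1 + b·0 (s = 1, t = 0) and r₁ = 340 = a·0 + b·1 (s = 0, t = 1); each new remainder r_{k+1} = r_{k-1} − q_k·r_k inherits s_{k+1} = s_{k-1} − q_k·s_k, t_{k+1} = t_{k-1} − q_k·t_k, so r_k = a·s_k + b·t_k at every step:
  q = 1: r = 59, s = 1 − 1·0 = 1, t = 0 − 1·1 = -1  (check: 399·1 + 340·(-1) = 59)
  q = 5: r = 45, s = 0 − 5·1 = -5, t = 1 − 5·(-1) = 6  (check: 399·(-5) + 340·6 = 45)
  q = 1: r = 14, s = 1 − 1·(-5) = 6, t = -1 − 1·6 = -7  (check: 399·6 + 340·(-7) = 14)
  q = 3: r = 3, s = -5 − 3·6 = -23, t = 6 − 3·(-7) = 27  (check: 399·(-23) + 340·27 = 3)
  q = 4: r = 2, s = 6 − 4·(-23) = 98, t = -7 − 4·27 = -115  (check: 399·98 + 340·(-115) = 2)
  q = 1: r = 1, s = -23 − 1·98 = -121, t = 27 − 1·(-115) = 142  (check: 399·(-121) + 340·142 = 1)
The row with r = 1 (the gcd) gives the Bezout coefficients s = -121, t = 142.
Result: 399 · (-121) + 340 · (142) = 1.

gcd(399, 340) = 1; s = -121, t = 142 (check: 399·(-121) + 340·142 = 1).


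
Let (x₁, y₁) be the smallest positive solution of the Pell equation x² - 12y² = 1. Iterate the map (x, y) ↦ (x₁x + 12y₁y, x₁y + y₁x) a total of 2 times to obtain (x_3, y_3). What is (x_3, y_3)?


Step 1: Find the fundamental solution (x₁, y₁) of x² - 12y² = 1.
  Expand √12 as a continued fraction. a₀ = ⌊√12⌋ = 3; iterate m_{k+1} = d_k·a_k − m_k, d_{k+1} = (12 − m_{k+1}²)/d_k, a_{k+1} = ⌊(a₀ + m_{k+1})/d_{k+1}⌋ (starting m₀ = 0, d₀ = 1), with convergents p_k = a_k·p_{k-1} + p_{k-2}, q_k = a_k·q_{k-1} + q_{k-2} (p₋₁ = 1, q₋₁ = 0):
  k = 0: a₀ = 3; p₀/q₀ = 3/1; p₀² − 12·q₀² = 9 − 12 = -3.
  k = 1: m = 3, d = 3, a = ⌊(3 + 3)/3⌋ = 2; p/q = (2·3 + 1)/(2·1 + 0) = 7/2; p² − 12·q² = 49 − 48 = 1.
  The first convergent with p² − 12·q² = 1 gives the fundamental solution (x₁, y₁) = (7, 2).
Step 2: Apply the recurrence (x_{n+1}, y_{n+1}) = (x₁x_n + 12y₁y_n, x₁y_n + y₁x_n) repeatedly.
  From (x_1, y_1) = (7, 2): x_2 = 7·7 + 12·2·2 = 97; y_2 = 7·2 + 2·7 = 28.
  From (x_2, y_2) = (97, 28): x_3 = 7·97 + 12·2·28 = 1351; y_3 = 7·28 + 2·97 = 390.
Step 3: Verify x_3² - 12·y_3² = 1825201 - 1825200 = 1 (should be 1). ✓

(x_1, y_1) = (7, 2); (x_3, y_3) = (1351, 390).


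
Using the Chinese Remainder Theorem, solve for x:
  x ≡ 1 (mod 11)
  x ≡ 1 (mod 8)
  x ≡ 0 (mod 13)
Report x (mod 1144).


Moduli 11, 8, 13 are pairwise coprime; by CRT there is a unique solution modulo M = 11 · 8 · 13 = 1144.
Solve pairwise, accumulating the modulus:
  Start with x ≡ 1 (mod 11).
  Combine with x ≡ 1 (mod 8): since gcd(11, 8) = 1, we get a unique residue mod 88.
    Write x = 1 + 11·t and substitute into x ≡ 1 (mod 8): 11·t ≡ 1 − 1 = 0 (mod 8).
    Reduce coefficients mod 8: 3·t ≡ 0 (mod 8).
    The inverse of 3 mod 8 is 3 (since 3·3 = 9 = 1·8 + 1), so t ≡ 3·0 = 0 ≡ 0 (mod 8).
    Then x = 1 + 11·0 = 1, valid modulo lcm(11, 8) = 88: x ≡ 1 (mod 88).
  Combine with x ≡ 0 (mod 13): since gcd(88, 13) = 1, we get a unique residue mod 1144.
    Write x = 1 + 88·t and substitute into x ≡ 0 (mod 13): 88·t ≡ 0 − 1 = -1 (mod 13).
    Reduce coefficients mod 13: 10·t ≡ 12 (mod 13).
    The inverse of 10 mod 13 is 4 (since 10·4 = 40 = 3·13 + 1), so t ≡ 4·12 = 48 ≡ 9 (mod 13).
    Then x = 1 + 88·9 = 793, valid modulo lcm(88, 13) = 1144: x ≡ 793 (mod 1144).
Verify: 793 mod 11 = 1 ✓, 793 mod 8 = 1 ✓, 793 mod 13 = 0 ✓.

x ≡ 793 (mod 1144).


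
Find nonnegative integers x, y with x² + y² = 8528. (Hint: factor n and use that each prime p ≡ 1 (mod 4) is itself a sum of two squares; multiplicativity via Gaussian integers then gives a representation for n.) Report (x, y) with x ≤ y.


Step 1: Factor n = 8528 = 2^4 · 13 · 41.
Step 2: Check the mod-4 condition on each prime factor: 2 = 2 (special); 13 ≡ 1 (mod 4), exponent 1; 41 ≡ 1 (mod 4), exponent 1.
All primes ≡ 3 (mod 4) appear to even exponent (or don't appear), so by the two-squares theorem n IS expressible as a sum of two squares.
Step 3: Build a representation. Group n = k² · m with k = 4 and m = 13 · 41 = 533 (a product of primes ≡ 1 (mod 4)); a representation of m scales to one of n via (k·x)² + (k·y)² = k²(x² + y²). Each prime p ≡ 1 (mod 4) is itself a sum of two squares; find a² by testing p − a² for a perfect square:
  13: 13 − 1² = 12, 13 − 2² = 9 = 3² ⇒ 13 = 2² + 3².
  41: 41 − 1² = 40, 41 − 2² = 37, 41 − 3² = 32, 41 − 4² = 25 = 5² ⇒ 41 = 4² + 5².
  Combine using the Brahmagupta–Fibonacci identity (a² + b²)(c² + d²) = (ac − bd)² + (ad + bc)² = (ac + bd)² + (ad − bc)²:
  13 · 41 = 533: from (2² + 3²)(4² + 5²), take (2·4 − 3·5, 2·5 + 3·4) = (8 − 15, 10 + 12) = (-7, 22); dropping signs (only squares matter) gives (7, 22); check 7² + 22² = 49 + 484 = 533 ✓.
  Scale by k = 4: (4·7, 4·22) = (28, 88).
Step 4: Order so x ≤ y and verify: 28² + 88² = 784 + 7744 = 8528 = n. ✓

n = 8528 = 28² + 88² (one valid representation with x ≤ y).


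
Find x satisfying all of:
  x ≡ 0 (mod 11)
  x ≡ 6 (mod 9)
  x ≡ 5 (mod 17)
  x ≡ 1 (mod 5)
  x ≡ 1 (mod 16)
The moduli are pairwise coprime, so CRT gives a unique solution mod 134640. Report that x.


Product of moduli M = 11 · 9 · 17 · 5 · 16 = 134640.
Merge one congruence at a time:
  Start: x ≡ 0 (mod 11).
  Combine with x ≡ 6 (mod 9); new modulus lcm = 99.
    Write x = 0 + 11·t and substitute into x ≡ 6 (mod 9): 11·t ≡ 6 − 0 = 6 (mod 9).
    Reduce coefficients mod 9: 2·t ≡ 6 (mod 9).
    The inverse of 2 mod 9 is 5 (since 2·5 = 10 = 1·9 + 1), so t ≡ 5·6 = 30 ≡ 3 (mod 9).
    Then x = 0 + 11·3 = 33, valid modulo lcm(11, 9) = 99: x ≡ 33 (mod 99).
  Combine with x ≡ 5 (mod 17); new modulus lcm = 1683.
    Write x = 33 + 99·t and substitute into x ≡ 5 (mod 17): 99·t ≡ 5 − 33 = -28 (mod 17).
    Reduce coefficients mod 17: 14·t ≡ 6 (mod 17).
    The inverse of 14 mod 17 is 11 (since 14·11 = 154 = 9·17 + 1), so t ≡ 11·6 = 66 ≡ 15 (mod 17).
    Then x = 33 + 99·15 = 1518, valid modulo lcm(99, 17) = 1683: x ≡ 1518 (mod 1683).
  Combine with x ≡ 1 (mod 5); new modulus lcm = 8415.
    Write x = 1518 + 1683·t and substitute into x ≡ 1 (mod 5): 1683·t ≡ 1 − 1518 = -1517 (mod 5).
    Reduce coefficients mod 5: 3·t ≡ 3 (mod 5).
    The inverse of 3 mod 5 is 2 (since 3·2 = 6 = 1·5 + 1), so t ≡ 2·3 = 6 ≡ 1 (mod 5).
    Then x = 1518 + 1683·1 = 3201, valid modulo lcm(1683, 5) = 8415: x ≡ 3201 (mod 8415).
  Combine with x ≡ 1 (mod 16); new modulus lcm = 134640.
    Write x = 3201 + 8415·t and substitute into x ≡ 1 (mod 16): 8415·t ≡ 1 − 3201 = -3200 (mod 16).
    Reduce coefficients mod 16: 15·t ≡ 0 (mod 16).
    The inverse of 15 mod 16 is 15 (since 15·15 = 225 = 14·16 + 1), so t ≡ 15·0 = 0 ≡ 0 (mod 16).
    Then x = 3201 + 8415·0 = 3201, valid modulo lcm(8415, 16) = 134640: x ≡ 3201 (mod 134640).
Verify against each original: 3201 mod 11 = 0, 3201 mod 9 = 6, 3201 mod 17 = 5, 3201 mod 5 = 1, 3201 mod 16 = 1.

x ≡ 3201 (mod 134640).


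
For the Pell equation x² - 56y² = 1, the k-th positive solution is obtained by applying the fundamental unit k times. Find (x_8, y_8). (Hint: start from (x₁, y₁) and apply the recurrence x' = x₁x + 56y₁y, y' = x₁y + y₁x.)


Step 1: Find the fundamental solution (x₁, y₁) of x² - 56y² = 1.
  Expand √56 as a continued fraction. a₀ = ⌊√56⌋ = 7; iterate m_{k+1} = d_k·a_k − m_k, d_{k+1} = (56 − m_{k+1}²)/d_k, a_{k+1} = ⌊(a₀ + m_{k+1})/d_{k+1}⌋ (starting m₀ = 0, d₀ = 1), with convergents p_k = a_k·p_{k-1} + p_{k-2}, q_k = a_k·q_{k-1} + q_{k-2} (p₋₁ = 1, q₋₁ = 0):
  k = 0: a₀ = 7; p₀/q₀ = 7/1; p₀² − 56·q₀² = 49 − 56 = -7.
  k = 1: m = 7, d = 7, a = ⌊(7 + 7)/7⌋ = 2; p/q = (2·7 + 1)/(2·1 + 0) = 15/2; p² − 56·q² = 225 − 224 = 1.
  The first convergent with p² − 56·q² = 1 gives the fundamental solution (x₁, y₁) = (15, 2).
Step 2: Apply the recurrence (x_{n+1}, y_{n+1}) = (x₁x_n + 56y₁y_n, x₁y_n + y₁x_n) repeatedly.
  From (x_1, y_1) = (15, 2): x_2 = 15·15 + 56·2·2 = 449; y_2 = 15·2 + 2·15 = 60.
  From (x_2, y_2) = (449, 60): x_3 = 15·449 + 56·2·60 = 13455; y_3 = 15·60 + 2·449 = 1798.
  From (x_3, y_3) = (13455, 1798): x_4 = 15·13455 + 56·2·1798 = 403201; y_4 = 15·1798 + 2·13455 = 53880.
  From (x_4, y_4) = (403201, 53880): x_5 = 15·403201 + 56·2·53880 = 12082575; y_5 = 15·53880 + 2·403201 = 1614602.
  From (x_5, y_5) = (12082575, 1614602): x_6 = 15·12082575 + 56·2·1614602 = 362074049; y_6 = 15·1614602 + 2·12082575 = 48384180.
  From (x_6, y_6) = (362074049, 48384180): x_7 = 15·362074049 + 56·2·48384180 = 10850138895; y_7 = 15·48384180 + 2·362074049 = 1449910798.
  From (x_7, y_7) = (10850138895, 1449910798): x_8 = 15·10850138895 + 56·2·1449910798 = 325142092801; y_8 = 15·1449910798 + 2·10850138895 = 43448939760.
Step 3: Verify x_8² - 56·y_8² = 105717380511014096025601 - 105717380511014096025600 = 1 (should be 1). ✓

(x_1, y_1) = (15, 2); (x_8, y_8) = (325142092801, 43448939760).


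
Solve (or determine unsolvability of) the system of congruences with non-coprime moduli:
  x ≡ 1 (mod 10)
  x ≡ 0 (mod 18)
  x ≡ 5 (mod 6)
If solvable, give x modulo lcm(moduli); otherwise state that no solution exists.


Moduli 10, 18, 6 are not pairwise coprime, so CRT works modulo lcm(m_i) when all pairwise compatibility conditions hold.
Pairwise compatibility: gcd(m_i, m_j) must divide a_i - a_j for every pair.
Merge one congruence at a time:
  Start: x ≡ 1 (mod 10).
  Combine with x ≡ 0 (mod 18): gcd(10, 18) = 2, and 0 - 1 = -1 is NOT divisible by 2.
    ⇒ system is inconsistent (no integer solution).

No solution (the system is inconsistent).


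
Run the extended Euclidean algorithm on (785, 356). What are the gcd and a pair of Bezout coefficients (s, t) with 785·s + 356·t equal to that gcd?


Euclidean algorithm on (785, 356) — divide until remainder is 0:
  785 = 2 · 356 + 73
  356 = 4 · 73 + 64
  73 = 1 · 64 + 9
  64 = 7 · 9 + 1
  9 = 9 · 1 + 0
gcd(785, 356) = 1.
Track Bezout coefficients alongside the remainders: start with r₀ = 785 = a·1 + b·0 (s = 1, t = 0) and r₁ = 356 = a·0 + b·1 (s = 0, t = 1); each new remainder r_{k+1} = r_{k-1} − q_k·r_k inherits s_{k+1} = s_{k-1} − q_k·s_k, t_{k+1} = t_{k-1} − q_k·t_k, so r_k = a·s_k + b·t_k at every step:
  q = 2: r = 73, s = 1 − 2·0 = 1, t = 0 − 2·1 = -2  (check: 785·1 + 356·(-2) = 73)
  q = 4: r = 64, s = 0 − 4·1 = -4, t = 1 − 4·(-2) = 9  (check: 785·(-4) + 356·9 = 64)
  q = 1: r = 9, s = 1 − 1·(-4) = 5, t = -2 − 1·9 = -11  (check: 785·5 + 356·(-11) = 9)
  q = 7: r = 1, s = -4 − 7·5 = -39, t = 9 − 7·(-11) = 86  (check: 785·(-39) + 356·86 = 1)
The row with r = 1 (the gcd) gives the Bezout coefficients s = -39, t = 86.
Result: 785 · (-39) + 356 · (86) = 1.

gcd(785, 356) = 1; s = -39, t = 86 (check: 785·(-39) + 356·86 = 1).


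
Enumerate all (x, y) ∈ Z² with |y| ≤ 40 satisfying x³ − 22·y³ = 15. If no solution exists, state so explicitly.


The equation is x³ - 22y³ = 15. For fixed y, x³ = 22·y³ + 15, so a solution requires the RHS to be a perfect cube.
Strategy: iterate y from -40 to 40, compute RHS = 22·y³ + 15, and check whether it is a (positive or negative) perfect cube.
Check small values of y:
  y = 0: RHS = 15 is not a perfect cube.
  y = 1: RHS = 37 is not a perfect cube.
  y = -1: RHS = -7 is not a perfect cube.
  y = 2: RHS = 191 is not a perfect cube.
  y = -2: RHS = -161 is not a perfect cube.
  y = 3: RHS = 609 is not a perfect cube.
  y = -3: RHS = -579 is not a perfect cube.
Continuing the search up to |y| = 40 finds no solutions either.
No (x, y) in the scanned range satisfies the equation.

No integer solutions with |y| ≤ 40.


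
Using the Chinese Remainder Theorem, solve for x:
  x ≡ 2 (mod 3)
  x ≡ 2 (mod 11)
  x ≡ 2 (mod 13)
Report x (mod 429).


Moduli 3, 11, 13 are pairwise coprime; by CRT there is a unique solution modulo M = 3 · 11 · 13 = 429.
Solve pairwise, accumulating the modulus:
  Start with x ≡ 2 (mod 3).
  Combine with x ≡ 2 (mod 11): since gcd(3, 11) = 1, we get a unique residue mod 33.
    Write x = 2 + 3·t and substitute into x ≡ 2 (mod 11): 3·t ≡ 2 − 2 = 0 (mod 11).
    The inverse of 3 mod 11 is 4 (since 3·4 = 12 = 1·11 + 1), so t ≡ 4·0 = 0 ≡ 0 (mod 11).
    Then x = 2 + 3·0 = 2, valid modulo lcm(3, 11) = 33: x ≡ 2 (mod 33).
  Combine with x ≡ 2 (mod 13): since gcd(33, 13) = 1, we get a unique residue mod 429.
    Write x = 2 + 33·t and substitute into x ≡ 2 (mod 13): 33·t ≡ 2 − 2 = 0 (mod 13).
    Reduce coefficients mod 13: 7·t ≡ 0 (mod 13).
    The inverse of 7 mod 13 is 2 (since 7·2 = 14 = 1·13 + 1), so t ≡ 2·0 = 0 ≡ 0 (mod 13).
    Then x = 2 + 33·0 = 2, valid modulo lcm(33, 13) = 429: x ≡ 2 (mod 429).
Verify: 2 mod 3 = 2 ✓, 2 mod 11 = 2 ✓, 2 mod 13 = 2 ✓.

x ≡ 2 (mod 429).


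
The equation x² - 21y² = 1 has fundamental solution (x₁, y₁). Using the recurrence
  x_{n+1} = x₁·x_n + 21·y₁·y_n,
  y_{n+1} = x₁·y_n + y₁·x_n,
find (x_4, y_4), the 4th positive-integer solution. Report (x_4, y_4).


Step 1: Find the fundamental solution (x₁, y₁) of x² - 21y² = 1.
  Expand √21 as a continued fraction. a₀ = ⌊√21⌋ = 4; iterate m_{k+1} = d_k·a_k − m_k, d_{k+1} = (21 − m_{k+1}²)/d_k, a_{k+1} = ⌊(a₀ + m_{k+1})/d_{k+1}⌋ (starting m₀ = 0, d₀ = 1), with convergents p_k = a_k·p_{k-1} + p_{k-2}, q_k = a_k·q_{k-1} + q_{k-2} (p₋₁ = 1, q₋₁ = 0):
  k = 0: a₀ = 4; p₀/q₀ = 4/1; p₀² − 21·q₀² = 16 − 21 = -5.
  k = 1: m = 4, d = 5, a = ⌊(4 + 4)/5⌋ = 1; p/q = (1·4 + 1)/(1·1 + 0) = 5/1; p² − 21·q² = 25 − 21 = 4.
  k = 2: m = 1, d = 4, a = ⌊(4 + 1)/4⌋ = 1; p/q = (1·5 + 4)/(1·1 + 1) = 9/2; p² − 21·q² = 81 − 84 = -3.
  k = 3: m = 3, d = 3, a = ⌊(4 + 3)/3⌋ = 2; p/q = (2·9 + 5)/(2·2 + 1) = 23/5; p² − 21·q² = 529 − 525 = 4.
  k = 4: m = 3, d = 4, a = ⌊(4 + 3)/4⌋ = 1; p/q = (1·23 + 9)/(1·5 + 2) = 32/7; p² − 21·q² = 1024 − 1029 = -5.
  k = 5: m = 1, d = 5, a = ⌊(4 + 1)/5⌋ = 1; p/q = (1·32 + 23)/(1·7 + 5) = 55/12; p² − 21·q² = 3025 − 3024 = 1.
  The first convergent with p² − 21·q² = 1 gives the fundamental solution (x₁, y₁) = (55, 12).
Step 2: Apply the recurrence (x_{n+1}, y_{n+1}) = (x₁x_n + 21y₁y_n, x₁y_n + y₁x_n) repeatedly.
  From (x_1, y_1) = (55, 12): x_2 = 55·55 + 21·12·12 = 6049; y_2 = 55·12 + 12·55 = 1320.
  From (x_2, y_2) = (6049, 1320): x_3 = 55·6049 + 21·12·1320 = 665335; y_3 = 55·1320 + 12·6049 = 145188.
  From (x_3, y_3) = (665335, 145188): x_4 = 55·665335 + 21·12·145188 = 73180801; y_4 = 55·145188 + 12·665335 = 15969360.
Step 3: Verify x_4² - 21·y_4² = 5355429635001601 - 5355429635001600 = 1 (should be 1). ✓

(x_1, y_1) = (55, 12); (x_4, y_4) = (73180801, 15969360).


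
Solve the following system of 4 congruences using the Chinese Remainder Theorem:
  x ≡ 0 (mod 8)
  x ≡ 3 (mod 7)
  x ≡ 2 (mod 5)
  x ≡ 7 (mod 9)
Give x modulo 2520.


Product of moduli M = 8 · 7 · 5 · 9 = 2520.
Merge one congruence at a time:
  Start: x ≡ 0 (mod 8).
  Combine with x ≡ 3 (mod 7); new modulus lcm = 56.
    Write x = 0 + 8·t and substitute into x ≡ 3 (mod 7): 8·t ≡ 3 − 0 = 3 (mod 7).
    Reduce coefficients mod 7: 1·t ≡ 3 (mod 7).
    So t ≡ 3 (mod 7).
    Then x = 0 + 8·3 = 24, valid modulo lcm(8, 7) = 56: x ≡ 24 (mod 56).
  Combine with x ≡ 2 (mod 5); new modulus lcm = 280.
    Write x = 24 + 56·t and substitute into x ≡ 2 (mod 5): 56·t ≡ 2 − 24 = -22 (mod 5).
    Reduce coefficients mod 5: 1·t ≡ 3 (mod 5).
    So t ≡ 3 (mod 5).
    Then x = 24 + 56·3 = 192, valid modulo lcm(56, 5) = 280: x ≡ 192 (mod 280).
  Combine with x ≡ 7 (mod 9); new modulus lcm = 2520.
    Write x = 192 + 280·t and substitute into x ≡ 7 (mod 9): 280·t ≡ 7 − 192 = -185 (mod 9).
    Reduce coefficients mod 9: 1·t ≡ 4 (mod 9).
    So t ≡ 4 (mod 9).
    Then x = 192 + 280·4 = 1312, valid modulo lcm(280, 9) = 2520: x ≡ 1312 (mod 2520).
Verify against each original: 1312 mod 8 = 0, 1312 mod 7 = 3, 1312 mod 5 = 2, 1312 mod 9 = 7.

x ≡ 1312 (mod 2520).


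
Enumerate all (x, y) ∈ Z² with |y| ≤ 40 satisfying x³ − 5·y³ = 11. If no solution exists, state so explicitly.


The equation is x³ - 5y³ = 11. For fixed y, x³ = 5·y³ + 11, so a solution requires the RHS to be a perfect cube.
Strategy: iterate y from -40 to 40, compute RHS = 5·y³ + 11, and check whether it is a (positive or negative) perfect cube.
Check small values of y:
  y = 0: RHS = 11 is not a perfect cube.
  y = 1: RHS = 16 is not a perfect cube.
  y = -1: RHS = 6 is not a perfect cube.
  y = 2: RHS = 51 is not a perfect cube.
  y = -2: RHS = -29 is not a perfect cube.
  y = 3: RHS = 146 is not a perfect cube.
  y = -3: RHS = -124 is not a perfect cube.
Continuing the search up to |y| = 40 finds no solutions either.
No (x, y) in the scanned range satisfies the equation.

No integer solutions with |y| ≤ 40.


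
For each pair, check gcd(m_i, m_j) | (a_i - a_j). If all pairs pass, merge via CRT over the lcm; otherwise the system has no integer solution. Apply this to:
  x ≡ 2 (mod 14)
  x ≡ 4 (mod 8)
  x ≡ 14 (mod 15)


Moduli 14, 8, 15 are not pairwise coprime, so CRT works modulo lcm(m_i) when all pairwise compatibility conditions hold.
Pairwise compatibility: gcd(m_i, m_j) must divide a_i - a_j for every pair.
Merge one congruence at a time:
  Start: x ≡ 2 (mod 14).
  Combine with x ≡ 4 (mod 8): gcd(14, 8) = 2; 4 - 2 = 2, which IS divisible by 2, so compatible.
    Write x = 2 + 14·t and substitute into x ≡ 4 (mod 8): 14·t ≡ 4 − 2 = 2 (mod 8).
    Divide the congruence (and modulus) by g = 2: 7·t ≡ 1 (mod 4).
    Reduce coefficients mod 4: 3·t ≡ 1 (mod 4).
    The inverse of 3 mod 4 is 3 (since 3·3 = 9 = 2·4 + 1), so t ≡ 3·1 = 3 ≡ 3 (mod 4).
    Then x = 2 + 14·3 = 44, valid modulo lcm(14, 8) = 56: x ≡ 44 (mod 56).
  Combine with x ≡ 14 (mod 15): gcd(56, 15) = 1; 14 - 44 = -30, which IS divisible by 1, so compatible.
    Write x = 44 + 56·t and substitute into x ≡ 14 (mod 15): 56·t ≡ 14 − 44 = -30 (mod 15).
    Reduce coefficients mod 15: 11·t ≡ 0 (mod 15).
    The inverse of 11 mod 15 is 11 (since 11·11 = 121 = 8·15 + 1), so t ≡ 11·0 = 0 ≡ 0 (mod 15).
    Then x = 44 + 56·0 = 44, valid modulo lcm(56, 15) = 840: x ≡ 44 (mod 840).
Verify: 44 mod 14 = 2, 44 mod 8 = 4, 44 mod 15 = 14.

x ≡ 44 (mod 840).


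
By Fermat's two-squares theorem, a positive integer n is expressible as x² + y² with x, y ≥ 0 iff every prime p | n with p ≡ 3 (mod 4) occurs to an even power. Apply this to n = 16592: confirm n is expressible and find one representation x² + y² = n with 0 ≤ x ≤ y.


Step 1: Factor n = 16592 = 2^4 · 17 · 61.
Step 2: Check the mod-4 condition on each prime factor: 2 = 2 (special); 17 ≡ 1 (mod 4), exponent 1; 61 ≡ 1 (mod 4), exponent 1.
All primes ≡ 3 (mod 4) appear to even exponent (or don't appear), so by the two-squares theorem n IS expressible as a sum of two squares.
Step 3: Build a representation. Group n = k² · m with k = 4 and m = 17 · 61 = 1037 (a product of primes ≡ 1 (mod 4)); a representation of m scales to one of n via (k·x)² + (k·y)² = k²(x² + y²). Each prime p ≡ 1 (mod 4) is itself a sum of two squares; find a² by testing p − a² for a perfect square:
  17: 17 − 1² = 16 = 4² ⇒ 17 = 1² + 4².
  61: 61 − 1² = 60, 61 − 2² = 57, 61 − 3² = 52, 61 − 4² = 45, 61 − 5² = 36 = 6² ⇒ 61 = 5² + 6².
  Combine using the Brahmagupta–Fibonacci identity (a² + b²)(c² + d²) = (ac − bd)² + (ad + bc)² = (ac + bd)² + (ad − bc)²:
  17 · 61 = 1037: from (1² + 4²)(5² + 6²), take (1·5 − 4·6, 1·6 + 4·5) = (5 − 24, 6 + 20) = (-19, 26); dropping signs (only squares matter) gives (19, 26); check 19² + 26² = 361 + 676 = 1037 ✓.
  Scale by k = 4: (4·19, 4·26) = (76, 104).
Step 4: Order so x ≤ y and verify: 76² + 104² = 5776 + 10816 = 16592 = n. ✓

n = 16592 = 76² + 104² (one valid representation with x ≤ y).


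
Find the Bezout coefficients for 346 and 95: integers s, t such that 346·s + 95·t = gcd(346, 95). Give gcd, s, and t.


Euclidean algorithm on (346, 95) — divide until remainder is 0:
  346 = 3 · 95 + 61
  95 = 1 · 61 + 34
  61 = 1 · 34 + 27
  34 = 1 · 27 + 7
  27 = 3 · 7 + 6
  7 = 1 · 6 + 1
  6 = 6 · 1 + 0
gcd(346, 95) = 1.
Track Bezout coefficients alongside the remainders: start with r₀ = 346 = a·1 + b·0 (s = 1, t = 0) and r₁ = 95 = a·0 + b·1 (s = 0, t = 1); each new remainder r_{k+1} = r_{k-1} − q_k·r_k inherits s_{k+1} = s_{k-1} − q_k·s_k, t_{k+1} = t_{k-1} − q_k·t_k, so r_k = a·s_k + b·t_k at every step:
  q = 3: r = 61, s = 1 − 3·0 = 1, t = 0 − 3·1 = -3  (check: 346·1 + 95·(-3) = 61)
  q = 1: r = 34, s = 0 − 1·1 = -1, t = 1 − 1·(-3) = 4  (check: 346·(-1) + 95·4 = 34)
  q = 1: r = 27, s = 1 − 1·(-1) = 2, t = -3 − 1·4 = -7  (check: 346·2 + 95·(-7) = 27)
  q = 1: r = 7, s = -1 − 1·2 = -3, t = 4 − 1·(-7) = 11  (check: 346·(-3) + 95·11 = 7)
  q = 3: r = 6, s = 2 − 3·(-3) = 11, t = -7 − 3·11 = -40  (check: 346·11 + 95·(-40) = 6)
  q = 1: r = 1, s = -3 − 1·11 = -14, t = 11 − 1·(-40) = 51  (check: 346·(-14) + 95·51 = 1)
The row with r = 1 (the gcd) gives the Bezout coefficients s = -14, t = 51.
Result: 346 · (-14) + 95 · (51) = 1.

gcd(346, 95) = 1; s = -14, t = 51 (check: 346·(-14) + 95·51 = 1).


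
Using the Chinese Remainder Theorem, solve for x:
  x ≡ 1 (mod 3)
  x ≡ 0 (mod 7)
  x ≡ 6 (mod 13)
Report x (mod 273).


Moduli 3, 7, 13 are pairwise coprime; by CRT there is a unique solution modulo M = 3 · 7 · 13 = 273.
Solve pairwise, accumulating the modulus:
  Start with x ≡ 1 (mod 3).
  Combine with x ≡ 0 (mod 7): since gcd(3, 7) = 1, we get a unique residue mod 21.
    Write x = 1 + 3·t and substitute into x ≡ 0 (mod 7): 3·t ≡ 0 − 1 = -1 (mod 7).
    Reduce coefficients mod 7: 3·t ≡ 6 (mod 7).
    The inverse of 3 mod 7 is 5 (since 3·5 = 15 = 2·7 + 1), so t ≡ 5·6 = 30 ≡ 2 (mod 7).
    Then x = 1 + 3·2 = 7, valid modulo lcm(3, 7) = 21: x ≡ 7 (mod 21).
  Combine with x ≡ 6 (mod 13): since gcd(21, 13) = 1, we get a unique residue mod 273.
    Write x = 7 + 21·t and substitute into x ≡ 6 (mod 13): 21·t ≡ 6 − 7 = -1 (mod 13).
    Reduce coefficients mod 13: 8·t ≡ 12 (mod 13).
    The inverse of 8 mod 13 is 5 (since 8·5 = 40 = 3·13 + 1), so t ≡ 5·12 = 60 ≡ 8 (mod 13).
    Then x = 7 + 21·8 = 175, valid modulo lcm(21, 13) = 273: x ≡ 175 (mod 273).
Verify: 175 mod 3 = 1 ✓, 175 mod 7 = 0 ✓, 175 mod 13 = 6 ✓.

x ≡ 175 (mod 273).


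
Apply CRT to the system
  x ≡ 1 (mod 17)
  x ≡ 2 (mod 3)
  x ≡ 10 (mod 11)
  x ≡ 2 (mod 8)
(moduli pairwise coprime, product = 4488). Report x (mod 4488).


Product of moduli M = 17 · 3 · 11 · 8 = 4488.
Merge one congruence at a time:
  Start: x ≡ 1 (mod 17).
  Combine with x ≡ 2 (mod 3); new modulus lcm = 51.
    Write x = 1 + 17·t and substitute into x ≡ 2 (mod 3): 17·t ≡ 2 − 1 = 1 (mod 3).
    Reduce coefficients mod 3: 2·t ≡ 1 (mod 3).
    The inverse of 2 mod 3 is 2 (since 2·2 = 4 = 1·3 + 1), so t ≡ 2·1 = 2 ≡ 2 (mod 3).
    Then x = 1 + 17·2 = 35, valid modulo lcm(17, 3) = 51: x ≡ 35 (mod 51).
  Combine with x ≡ 10 (mod 11); new modulus lcm = 561.
    Write x = 35 + 51·t and substitute into x ≡ 10 (mod 11): 51·t ≡ 10 − 35 = -25 (mod 11).
    Reduce coefficients mod 11: 7·t ≡ 8 (mod 11).
    The inverse of 7 mod 11 is 8 (since 7·8 = 56 = 5·11 + 1), so t ≡ 8·8 = 64 ≡ 9 (mod 11).
    Then x = 35 + 51·9 = 494, valid modulo lcm(51, 11) = 561: x ≡ 494 (mod 561).
  Combine with x ≡ 2 (mod 8); new modulus lcm = 4488.
    Write x = 494 + 561·t and substitute into x ≡ 2 (mod 8): 561·t ≡ 2 − 494 = -492 (mod 8).
    Reduce coefficients mod 8: 1·t ≡ 4 (mod 8).
    So t ≡ 4 (mod 8).
    Then x = 494 + 561·4 = 2738, valid modulo lcm(561, 8) = 4488: x ≡ 2738 (mod 4488).
Verify against each original: 2738 mod 17 = 1, 2738 mod 3 = 2, 2738 mod 11 = 10, 2738 mod 8 = 2.

x ≡ 2738 (mod 4488).


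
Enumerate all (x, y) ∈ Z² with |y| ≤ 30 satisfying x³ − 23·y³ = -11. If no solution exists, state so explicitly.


The equation is x³ - 23y³ = -11. For fixed y, x³ = 23·y³ − 11, so a solution requires the RHS to be a perfect cube.
Strategy: iterate y from -30 to 30, compute RHS = 23·y³ − 11, and check whether it is a (positive or negative) perfect cube.
Check small values of y:
  y = 0: RHS = -11 is not a perfect cube.
  y = 1: RHS = 12 is not a perfect cube.
  y = -1: RHS = -34 is not a perfect cube.
  y = 2: RHS = 173 is not a perfect cube.
  y = -2: RHS = -195 is not a perfect cube.
  y = 3: RHS = 610 is not a perfect cube.
  y = -3: RHS = -632 is not a perfect cube.
Continuing the search up to |y| = 30 finds no solutions either.
No (x, y) in the scanned range satisfies the equation.

No integer solutions with |y| ≤ 30.


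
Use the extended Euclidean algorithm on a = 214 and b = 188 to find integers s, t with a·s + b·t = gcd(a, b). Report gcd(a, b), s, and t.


Euclidean algorithm on (214, 188) — divide until remainder is 0:
  214 = 1 · 188 + 26
  188 = 7 · 26 + 6
  26 = 4 · 6 + 2
  6 = 3 · 2 + 0
gcd(214, 188) = 2.
Track Bezout coefficients alongside the remainders: start with r₀ = 214 = a·1 + b·0 (s = 1, t = 0) and r₁ = 188 = a·0 + b·1 (s = 0, t = 1); each new remainder r_{k+1} = r_{k-1} − q_k·r_k inherits s_{k+1} = s_{k-1} − q_k·s_k, t_{k+1} = t_{k-1} − q_k·t_k, so r_k = a·s_k + b·t_k at every step:
  q = 1: r = 26, s = 1 − 1·0 = 1, t = 0 − 1·1 = -1  (check: 214·1 + 188·(-1) = 26)
  q = 7: r = 6, s = 0 − 7·1 = -7, t = 1 − 7·(-1) = 8  (check: 214·(-7) + 188·8 = 6)
  q = 4: r = 2, s = 1 − 4·(-7) = 29, t = -1 − 4·8 = -33  (check: 214·29 + 188·(-33) = 2)
The row with r = 2 (the gcd) gives the Bezout coefficients s = 29, t = -33.
Result: 214 · (29) + 188 · (-33) = 2.

gcd(214, 188) = 2; s = 29, t = -33 (check: 214·29 + 188·(-33) = 2).


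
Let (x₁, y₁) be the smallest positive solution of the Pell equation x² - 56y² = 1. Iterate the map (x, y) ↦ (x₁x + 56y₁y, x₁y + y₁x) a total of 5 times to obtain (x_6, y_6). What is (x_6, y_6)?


Step 1: Find the fundamental solution (x₁, y₁) of x² - 56y² = 1.
  Expand √56 as a continued fraction. a₀ = ⌊√56⌋ = 7; iterate m_{k+1} = d_k·a_k − m_k, d_{k+1} = (56 − m_{k+1}²)/d_k, a_{k+1} = ⌊(a₀ + m_{k+1})/d_{k+1}⌋ (starting m₀ = 0, d₀ = 1), with convergents p_k = a_k·p_{k-1} + p_{k-2}, q_k = a_k·q_{k-1} + q_{k-2} (p₋₁ = 1, q₋₁ = 0):
  k = 0: a₀ = 7; p₀/q₀ = 7/1; p₀² − 56·q₀² = 49 − 56 = -7.
  k = 1: m = 7, d = 7, a = ⌊(7 + 7)/7⌋ = 2; p/q = (2·7 + 1)/(2·1 + 0) = 15/2; p² − 56·q² = 225 − 224 = 1.
  The first convergent with p² − 56·q² = 1 gives the fundamental solution (x₁, y₁) = (15, 2).
Step 2: Apply the recurrence (x_{n+1}, y_{n+1}) = (x₁x_n + 56y₁y_n, x₁y_n + y₁x_n) repeatedly.
  From (x_1, y_1) = (15, 2): x_2 = 15·15 + 56·2·2 = 449; y_2 = 15·2 + 2·15 = 60.
  From (x_2, y_2) = (449, 60): x_3 = 15·449 + 56·2·60 = 13455; y_3 = 15·60 + 2·449 = 1798.
  From (x_3, y_3) = (13455, 1798): x_4 = 15·13455 + 56·2·1798 = 403201; y_4 = 15·1798 + 2·13455 = 53880.
  From (x_4, y_4) = (403201, 53880): x_5 = 15·403201 + 56·2·53880 = 12082575; y_5 = 15·53880 + 2·403201 = 1614602.
  From (x_5, y_5) = (12082575, 1614602): x_6 = 15·12082575 + 56·2·1614602 = 362074049; y_6 = 15·1614602 + 2·12082575 = 48384180.
Step 3: Verify x_6² - 56·y_6² = 131097616959254401 - 131097616959254400 = 1 (should be 1). ✓

(x_1, y_1) = (15, 2); (x_6, y_6) = (362074049, 48384180).


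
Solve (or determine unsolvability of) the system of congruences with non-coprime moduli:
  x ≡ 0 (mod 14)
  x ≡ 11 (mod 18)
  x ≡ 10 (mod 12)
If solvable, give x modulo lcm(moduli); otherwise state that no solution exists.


Moduli 14, 18, 12 are not pairwise coprime, so CRT works modulo lcm(m_i) when all pairwise compatibility conditions hold.
Pairwise compatibility: gcd(m_i, m_j) must divide a_i - a_j for every pair.
Merge one congruence at a time:
  Start: x ≡ 0 (mod 14).
  Combine with x ≡ 11 (mod 18): gcd(14, 18) = 2, and 11 - 0 = 11 is NOT divisible by 2.
    ⇒ system is inconsistent (no integer solution).

No solution (the system is inconsistent).


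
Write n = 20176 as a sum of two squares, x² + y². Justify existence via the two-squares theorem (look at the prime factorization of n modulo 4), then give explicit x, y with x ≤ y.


Step 1: Factor n = 20176 = 2^4 · 13 · 97.
Step 2: Check the mod-4 condition on each prime factor: 2 = 2 (special); 13 ≡ 1 (mod 4), exponent 1; 97 ≡ 1 (mod 4), exponent 1.
All primes ≡ 3 (mod 4) appear to even exponent (or don't appear), so by the two-squares theorem n IS expressible as a sum of two squares.
Step 3: Build a representation. Group n = k² · m with k = 4 and m = 13 · 97 = 1261 (a product of primes ≡ 1 (mod 4)); a representation of m scales to one of n via (k·x)² + (k·y)² = k²(x² + y²). Each prime p ≡ 1 (mod 4) is itself a sum of two squares; find a² by testing p − a² for a perfect square:
  13: 13 − 1² = 12, 13 − 2² = 9 = 3² ⇒ 13 = 2² + 3².
  97: 97 − 1² = 96, 97 − 2² = 93, 97 − 3² = 88, 97 − 4² = 81 = 9² ⇒ 97 = 4² + 9².
  Combine using the Brahmagupta–Fibonacci identity (a² + b²)(c² + d²) = (ac − bd)² + (ad + bc)² = (ac + bd)² + (ad − bc)²:
  13 · 97 = 1261: from (2² + 3²)(4² + 9²), take (2·4 − 3·9, 2·9 + 3·4) = (8 − 27, 18 + 12) = (-19, 30); dropping signs (only squares matter) gives (19, 30); check 19² + 30² = 361 + 900 = 1261 ✓.
  Scale by k = 4: (4·19, 4·30) = (76, 120).
Step 4: Order so x ≤ y and verify: 76² + 120² = 5776 + 14400 = 20176 = n. ✓

n = 20176 = 76² + 120² (one valid representation with x ≤ y).


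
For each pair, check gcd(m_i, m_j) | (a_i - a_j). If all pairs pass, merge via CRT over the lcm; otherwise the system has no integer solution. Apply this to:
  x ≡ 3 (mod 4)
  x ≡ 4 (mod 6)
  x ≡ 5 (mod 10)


Moduli 4, 6, 10 are not pairwise coprime, so CRT works modulo lcm(m_i) when all pairwise compatibility conditions hold.
Pairwise compatibility: gcd(m_i, m_j) must divide a_i - a_j for every pair.
Merge one congruence at a time:
  Start: x ≡ 3 (mod 4).
  Combine with x ≡ 4 (mod 6): gcd(4, 6) = 2, and 4 - 3 = 1 is NOT divisible by 2.
    ⇒ system is inconsistent (no integer solution).

No solution (the system is inconsistent).


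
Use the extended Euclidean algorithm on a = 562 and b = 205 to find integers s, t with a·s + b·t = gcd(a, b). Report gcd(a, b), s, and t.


Euclidean algorithm on (562, 205) — divide until remainder is 0:
  562 = 2 · 205 + 152
  205 = 1 · 152 + 53
  152 = 2 · 53 + 46
  53 = 1 · 46 + 7
  46 = 6 · 7 + 4
  7 = 1 · 4 + 3
  4 = 1 · 3 + 1
  3 = 3 · 1 + 0
gcd(562, 205) = 1.
Track Bezout coefficients alongside the remainders: start with r₀ = 562 = a·1 + b·0 (s = 1, t = 0) and r₁ = 205 = a·0 + b·1 (s = 0, t = 1); each new remainder r_{k+1} = r_{k-1} − q_k·r_k inherits s_{k+1} = s_{k-1} − q_k·s_k, t_{k+1} = t_{k-1} − q_k·t_k, so r_k = a·s_k + b·t_k at every step:
  q = 2: r = 152, s = 1 − 2·0 = 1, t = 0 − 2·1 = -2  (check: 562·1 + 205·(-2) = 152)
  q = 1: r = 53, s = 0 − 1·1 = -1, t = 1 − 1·(-2) = 3  (check: 562·(-1) + 205·3 = 53)
  q = 2: r = 46, s = 1 − 2·(-1) = 3, t = -2 − 2·3 = -8  (check: 562·3 + 205·(-8) = 46)
  q = 1: r = 7, s = -1 − 1·3 = -4, t = 3 − 1·(-8) = 11  (check: 562·(-4) + 205·11 = 7)
  q = 6: r = 4, s = 3 − 6·(-4) = 27, t = -8 − 6·11 = -74  (check: 562·27 + 205·(-74) = 4)
  q = 1: r = 3, s = -4 − 1·27 = -31, t = 11 − 1·(-74) = 85  (check: 562·(-31) + 205·85 = 3)
  q = 1: r = 1, s = 27 − 1·(-31) = 58, t = -74 − 1·85 = -159  (check: 562·58 + 205·(-159) = 1)
The row with r = 1 (the gcd) gives the Bezout coefficients s = 58, t = -159.
Result: 562 · (58) + 205 · (-159) = 1.

gcd(562, 205) = 1; s = 58, t = -159 (check: 562·58 + 205·(-159) = 1).


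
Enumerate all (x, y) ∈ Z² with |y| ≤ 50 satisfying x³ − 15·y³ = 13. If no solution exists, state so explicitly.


The equation is x³ - 15y³ = 13. For fixed y, x³ = 15·y³ + 13, so a solution requires the RHS to be a perfect cube.
Strategy: iterate y from -50 to 50, compute RHS = 15·y³ + 13, and check whether it is a (positive or negative) perfect cube.
Check small values of y:
  y = 0: RHS = 13 is not a perfect cube.
  y = 1: RHS = 28 is not a perfect cube.
  y = -1: RHS = -2 is not a perfect cube.
  y = 2: RHS = 133 is not a perfect cube.
  y = -2: RHS = -107 is not a perfect cube.
  y = 3: RHS = 418 is not a perfect cube.
  y = -3: RHS = -392 is not a perfect cube.
Continuing the search up to |y| = 50 finds no solutions either.
No (x, y) in the scanned range satisfies the equation.

No integer solutions with |y| ≤ 50.


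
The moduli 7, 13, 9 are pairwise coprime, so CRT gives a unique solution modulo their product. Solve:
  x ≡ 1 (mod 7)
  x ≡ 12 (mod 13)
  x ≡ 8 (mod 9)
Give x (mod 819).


Moduli 7, 13, 9 are pairwise coprime; by CRT there is a unique solution modulo M = 7 · 13 · 9 = 819.
Solve pairwise, accumulating the modulus:
  Start with x ≡ 1 (mod 7).
  Combine with x ≡ 12 (mod 13): since gcd(7, 13) = 1, we get a unique residue mod 91.
    Write x = 1 + 7·t and substitute into x ≡ 12 (mod 13): 7·t ≡ 12 − 1 = 11 (mod 13).
    The inverse of 7 mod 13 is 2 (since 7·2 = 14 = 1·13 + 1), so t ≡ 2·11 = 22 ≡ 9 (mod 13).
    Then x = 1 + 7·9 = 64, valid modulo lcm(7, 13) = 91: x ≡ 64 (mod 91).
  Combine with x ≡ 8 (mod 9): since gcd(91, 9) = 1, we get a unique residue mod 819.
    Write x = 64 + 91·t and substitute into x ≡ 8 (mod 9): 91·t ≡ 8 − 64 = -56 (mod 9).
    Reduce coefficients mod 9: 1·t ≡ 7 (mod 9).
    So t ≡ 7 (mod 9).
    Then x = 64 + 91·7 = 701, valid modulo lcm(91, 9) = 819: x ≡ 701 (mod 819).
Verify: 701 mod 7 = 1 ✓, 701 mod 13 = 12 ✓, 701 mod 9 = 8 ✓.

x ≡ 701 (mod 819).


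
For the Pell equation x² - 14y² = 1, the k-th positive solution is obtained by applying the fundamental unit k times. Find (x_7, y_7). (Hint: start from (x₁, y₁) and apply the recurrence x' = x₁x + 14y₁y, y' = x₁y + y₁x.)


Step 1: Find the fundamental solution (x₁, y₁) of x² - 14y² = 1.
  Expand √14 as a continued fraction. a₀ = ⌊√14⌋ = 3; iterate m_{k+1} = d_k·a_k − m_k, d_{k+1} = (14 − m_{k+1}²)/d_k, a_{k+1} = ⌊(a₀ + m_{k+1})/d_{k+1}⌋ (starting m₀ = 0, d₀ = 1), with convergents p_k = a_k·p_{k-1} + p_{k-2}, q_k = a_k·q_{k-1} + q_{k-2} (p₋₁ = 1, q₋₁ = 0):
  k = 0: a₀ = 3; p₀/q₀ = 3/1; p₀² − 14·q₀² = 9 − 14 = -5.
  k = 1: m = 3, d = 5, a = ⌊(3 + 3)/5⌋ = 1; p/q = (1·3 + 1)/(1·1 + 0) = 4/1; p² − 14·q² = 16 − 14 = 2.
  k = 2: m = 2, d = 2, a = ⌊(3 + 2)/2⌋ = 2; p/q = (2·4 + 3)/(2·1 + 1) = 11/3; p² − 14·q² = 121 − 126 = -5.
  k = 3: m = 2, d = 5, a = ⌊(3 + 2)/5⌋ = 1; p/q = (1·11 + 4)/(1·3 + 1) = 15/4; p² − 14·q² = 225 − 224 = 1.
  The first convergent with p² − 14·q² = 1 gives the fundamental solution (x₁, y₁) = (15, 4).
Step 2: Apply the recurrence (x_{n+1}, y_{n+1}) = (x₁x_n + 14y₁y_n, x₁y_n + y₁x_n) repeatedly.
  From (x_1, y_1) = (15, 4): x_2 = 15·15 + 14·4·4 = 449; y_2 = 15·4 + 4·15 = 120.
  From (x_2, y_2) = (449, 120): x_3 = 15·449 + 14·4·120 = 13455; y_3 = 15·120 + 4·449 = 3596.
  From (x_3, y_3) = (13455, 3596): x_4 = 15·13455 + 14·4·3596 = 403201; y_4 = 15·3596 + 4·13455 = 107760.
  From (x_4, y_4) = (403201, 107760): x_5 = 15·403201 + 14·4·107760 = 12082575; y_5 = 15·107760 + 4·403201 = 3229204.
  From (x_5, y_5) = (12082575, 3229204): x_6 = 15·12082575 + 14·4·3229204 = 362074049; y_6 = 15·3229204 + 4·12082575 = 96768360.
  From (x_6, y_6) = (362074049, 96768360): x_7 = 15·362074049 + 14·4·96768360 = 10850138895; y_7 = 15·96768360 + 4·362074049 = 2899821596.
Step 3: Verify x_7² - 14·y_7² = 117725514040791821025 - 117725514040791821024 = 1 (should be 1). ✓

(x_1, y_1) = (15, 4); (x_7, y_7) = (10850138895, 2899821596).
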